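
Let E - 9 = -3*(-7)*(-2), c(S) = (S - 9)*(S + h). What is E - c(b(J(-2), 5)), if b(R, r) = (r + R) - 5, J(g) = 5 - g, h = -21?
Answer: -61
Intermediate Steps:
b(R, r) = -5 + R + r (b(R, r) = (R + r) - 5 = -5 + R + r)
c(S) = (-21 + S)*(-9 + S) (c(S) = (S - 9)*(S - 21) = (-9 + S)*(-21 + S) = (-21 + S)*(-9 + S))
E = -33 (E = 9 - 3*(-7)*(-2) = 9 + 21*(-2) = 9 - 42 = -33)
E - c(b(J(-2), 5)) = -33 - (189 + (-5 + (5 - 1*(-2)) + 5)² - 30*(-5 + (5 - 1*(-2)) + 5)) = -33 - (189 + (-5 + (5 + 2) + 5)² - 30*(-5 + (5 + 2) + 5)) = -33 - (189 + (-5 + 7 + 5)² - 30*(-5 + 7 + 5)) = -33 - (189 + 7² - 30*7) = -33 - (189 + 49 - 210) = -33 - 1*28 = -33 - 28 = -61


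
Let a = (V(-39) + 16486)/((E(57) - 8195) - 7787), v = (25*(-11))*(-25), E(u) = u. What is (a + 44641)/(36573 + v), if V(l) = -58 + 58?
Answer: 710891439/691909400 ≈ 1.0274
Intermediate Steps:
V(l) = 0
v = 6875 (v = -275*(-25) = 6875)
a = -16486/15925 (a = (0 + 16486)/((57 - 8195) - 7787) = 16486/(-8138 - 7787) = 16486/(-15925) = 16486*(-1/15925) = -16486/15925 ≈ -1.0352)
(a + 44641)/(36573 + v) = (-16486/15925 + 44641)/(36573 + 6875) = (710891439/15925)/43448 = (710891439/15925)*(1/43448) = 710891439/691909400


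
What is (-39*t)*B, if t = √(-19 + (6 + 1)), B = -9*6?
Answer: 4212*I*√3 ≈ 7295.4*I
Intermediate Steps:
B = -54
t = 2*I*√3 (t = √(-19 + 7) = √(-12) = 2*I*√3 ≈ 3.4641*I)
(-39*t)*B = -78*I*√3*(-54) = 4212*I*√3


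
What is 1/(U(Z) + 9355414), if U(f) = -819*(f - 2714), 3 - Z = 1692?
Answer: 1/12961471 ≈ 7.7152e-8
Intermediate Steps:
Z = -1689 (Z = 3 - 1*1692 = 3 - 1692 = -1689)
U(f) = 2222766 - 819*f (U(f) = -819*(-2714 + f) = 2222766 - 819*f)
1/(U(Z) + 9355414) = 1/((2222766 - 819*(-1689)) + 9355414) = 1/((2222766 + 1383291) + 9355414) = 1/(3606057 + 9355414) = 1/12961471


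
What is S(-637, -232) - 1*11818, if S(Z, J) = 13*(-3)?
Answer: -11857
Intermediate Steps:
S(Z, J) = -39
S(-637, -232) - 1*11818 = -39 - 1*11818 = -39 - 11818 = -11857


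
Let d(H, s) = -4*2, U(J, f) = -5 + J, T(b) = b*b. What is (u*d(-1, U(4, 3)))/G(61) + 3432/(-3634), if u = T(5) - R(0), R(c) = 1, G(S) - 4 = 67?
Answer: -470700/129007 ≈ -3.6486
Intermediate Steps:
G(S) = 71 (G(S) = 4 + 67 = 71)
T(b) = b²
d(H, s) = -8
u = 24 (u = 5² - 1*1 = 25 - 1 = 24)
(u*d(-1, U(4, 3)))/G(61) + 3432/(-3634) = (24*(-8))/71 + 3432/(-3634) = -192*1/71 + 3432*(-1/3634) = -192/71 - 1716/1817 = -470700/129007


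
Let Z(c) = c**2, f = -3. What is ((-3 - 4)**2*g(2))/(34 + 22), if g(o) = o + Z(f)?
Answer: 77/8 ≈ 9.6250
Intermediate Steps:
g(o) = 9 + o (g(o) = o + (-3)**2 = o + 9 = 9 + o)
((-3 - 4)**2*g(2))/(34 + 22) = ((-3 - 4)**2*(9 + 2))/(34 + 22) = ((-7)**2*11)/56 = (49*11)*(1/56) = 539*(1/56) = 77/8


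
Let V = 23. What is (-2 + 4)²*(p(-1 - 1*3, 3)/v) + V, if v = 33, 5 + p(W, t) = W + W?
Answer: 707/33 ≈ 21.424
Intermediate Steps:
p(W, t) = -5 + 2*W (p(W, t) = -5 + (W + W) = -5 + 2*W)
(-2 + 4)²*(p(-1 - 1*3, 3)/v) + V = (-2 + 4)²*((-5 + 2*(-1 - 1*3))/33) + 23 = 2²*((-5 + 2*(-1 - 3))*(1/33)) + 23 = 4*((-5 + 2*(-4))*(1/33)) + 23 = 4*((-5 - 8)*(1/33)) + 23 = 4*(-13*1/33) + 23 = 4*(-13/33) + 23 = -52/33 + 23 = 707/33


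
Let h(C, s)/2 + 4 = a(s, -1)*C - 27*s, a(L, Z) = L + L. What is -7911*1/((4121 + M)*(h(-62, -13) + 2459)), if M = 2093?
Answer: -7911/39626678 ≈ -0.00019964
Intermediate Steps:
a(L, Z) = 2*L
h(C, s) = -8 - 54*s + 4*C*s (h(C, s) = -8 + 2*((2*s)*C - 27*s) = -8 + 2*(2*C*s - 27*s) = -8 + 2*(-27*s + 2*C*s) = -8 + (-54*s + 4*C*s) = -8 - 54*s + 4*C*s)
-7911*1/((4121 + M)*(h(-62, -13) + 2459)) = -7911*1/((4121 + 2093)*((-8 - 54*(-13) + 4*(-62)*(-13)) + 2459)) = -7911*1/(6214*((-8 + 702 + 3224) + 2459)) = -7911*1/(6214*(3918 + 2459)) = -7911/(6377*6214) = -7911/39626678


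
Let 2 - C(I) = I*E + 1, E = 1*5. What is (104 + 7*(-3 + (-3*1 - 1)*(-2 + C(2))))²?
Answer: 152881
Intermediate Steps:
E = 5
C(I) = 1 - 5*I (C(I) = 2 - (I*5 + 1) = 2 - (5*I + 1) = 2 - (1 + 5*I) = 2 + (-1 - 5*I) = 1 - 5*I)
(104 + 7*(-3 + (-3*1 - 1)*(-2 + C(2))))² = (104 + 7*(-3 + (-3*1 - 1)*(-2 + (1 - 5*2))))² = (104 + 7*(-3 + (-3 - 1)*(-2 + (1 - 10))))² = (104 + 7*(-3 - 4*(-2 - 9)))² = (104 + 7*(-3 - 4*(-11)))² = (104 + 7*(-3 + 44))² = (104 + 7*41)² = (104 + 287)² = 391² = 152881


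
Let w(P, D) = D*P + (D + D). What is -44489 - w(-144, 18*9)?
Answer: -21485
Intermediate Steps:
w(P, D) = 2*D + D*P (w(P, D) = D*P + 2*D = 2*D + D*P)
-44489 - w(-144, 18*9) = -44489 - 18*9*(2 - 144) = -44489 - 162*(-142) = -44489 - 1*(-23004) = -44489 + 23004 = -21485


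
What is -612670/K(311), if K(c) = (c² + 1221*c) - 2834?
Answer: -306335/236809 ≈ -1.2936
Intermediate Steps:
K(c) = -2834 + c² + 1221*c
-612670/K(311) = -612670/(-2834 + 311² + 1221*311) = -612670/(-2834 + 96721 + 379731) = -612670/473618 = -612670*1/473618 = -306335/236809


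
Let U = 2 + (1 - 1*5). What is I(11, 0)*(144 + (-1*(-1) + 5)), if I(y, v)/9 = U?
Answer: -2700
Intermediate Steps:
U = -2 (U = 2 + (1 - 5) = 2 - 4 = -2)
I(y, v) = -18 (I(y, v) = 9*(-2) = -18)
I(11, 0)*(144 + (-1*(-1) + 5)) = -18*(144 + (-1*(-1) + 5)) = -18*(144 + (1 + 5)) = -18*(144 + 6) = -18*150 = -2700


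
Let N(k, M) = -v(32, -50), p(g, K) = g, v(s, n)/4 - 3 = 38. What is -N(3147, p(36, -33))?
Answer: 164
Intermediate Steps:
v(s, n) = 164 (v(s, n) = 12 + 4*38 = 12 + 152 = 164)
N(k, M) = -164 (N(k, M) = -1*164 = -164)
-N(3147, p(36, -33)) = -1*(-164) = 164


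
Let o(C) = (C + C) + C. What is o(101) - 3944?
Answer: -3641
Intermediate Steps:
o(C) = 3*C (o(C) = 2*C + C = 3*C)
o(101) - 3944 = 3*101 - 3944 = 303 - 3944 = -3641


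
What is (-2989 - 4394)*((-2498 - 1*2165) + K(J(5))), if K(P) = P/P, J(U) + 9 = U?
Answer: 34419546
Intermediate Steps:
J(U) = -9 + U
K(P) = 1
(-2989 - 4394)*((-2498 - 1*2165) + K(J(5))) = (-2989 - 4394)*((-2498 - 1*2165) + 1) = -7383*((-2498 - 2165) + 1) = -7383*(-4663 + 1) = -7383*(-4662) = 34419546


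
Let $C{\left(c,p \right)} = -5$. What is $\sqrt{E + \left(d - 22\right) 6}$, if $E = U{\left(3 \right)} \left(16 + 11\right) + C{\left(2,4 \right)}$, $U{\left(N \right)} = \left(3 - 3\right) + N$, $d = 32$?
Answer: $2 \sqrt{34} \approx 11.662$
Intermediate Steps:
$U{\left(N \right)} = N$ ($U{\left(N \right)} = 0 + N = N$)
$E = 76$ ($E = 3 \left(16 + 11\right) - 5 = 3 \cdot 27 - 5 = 81 - 5 = 76$)
$\sqrt{E + \left(d - 22\right) 6} = \sqrt{76 + \left(32 - 22\right) 6} = \sqrt{76 + 10 \cdot 6} = \sqrt{76 + 60} = \sqrt{136} = 2 \sqrt{34}$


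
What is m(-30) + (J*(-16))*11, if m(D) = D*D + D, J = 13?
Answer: -1418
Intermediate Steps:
m(D) = D + D² (m(D) = D² + D = D + D²)
m(-30) + (J*(-16))*11 = -30*(1 - 30) + (13*(-16))*11 = -30*(-29) - 208*11 = 870 - 2288 = -1418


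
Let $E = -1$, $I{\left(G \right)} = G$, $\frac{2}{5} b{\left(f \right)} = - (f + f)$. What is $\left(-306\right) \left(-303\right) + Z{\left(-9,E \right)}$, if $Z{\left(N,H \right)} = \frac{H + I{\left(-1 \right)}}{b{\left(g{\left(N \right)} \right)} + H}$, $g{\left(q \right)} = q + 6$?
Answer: $\frac{649025}{7} \approx 92718.0$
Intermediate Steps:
$g{\left(q \right)} = 6 + q$
$b{\left(f \right)} = - 5 f$ ($b{\left(f \right)} = \frac{5 \left(- (f + f)\right)}{2} = \frac{5 \left(- 2 f\right)}{2} = - 5 f$)
$Z{\left(N,H \right)} = \frac{-1 + H}{-30 + H - 5 N}$ ($Z{\left(N,H \right)} = \frac{H - 1}{- 5 \left(6 + N\right) + H} = \frac{-1 + H}{\left(-30 - 5 N\right) + H} = \frac{-1 + H}{-30 + H - 5 N}$)
$\left(-306\right) \left(-303\right) + Z{\left(-9,E \right)} = \left(-306\right) \left(-303\right) + \frac{-1 - 1}{-30 - 1 - -45} = 92718 + \frac{1}{-30 - 1 + 45} \left(-2\right) = 92718 + \frac{1}{14} \left(-2\right) = 92718 - \frac{1}{7} = \frac{649025}{7}$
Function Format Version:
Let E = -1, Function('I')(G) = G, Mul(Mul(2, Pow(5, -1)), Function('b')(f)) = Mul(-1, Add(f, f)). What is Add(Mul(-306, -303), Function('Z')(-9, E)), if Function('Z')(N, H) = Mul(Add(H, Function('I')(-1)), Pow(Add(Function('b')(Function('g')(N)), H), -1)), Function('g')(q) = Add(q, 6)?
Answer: Rational(649025, 7) ≈ 92718.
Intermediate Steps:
Function('g')(q) = Add(6, q)
Function('b')(f) = Mul(-5, f) (Function('b')(f) = Mul(Rational(5, 2), Mul(-1, Add(f, f))) = Mul(Rational(5, 2), Mul(-1, Mul(2, f))) = Mul(Rational(5, 2), Mul(-2, f)) = Mul(-5, f))
Function('Z')(N, H) = Mul(Pow(Add(-30, H, Mul(-5, N)), -1), Add(-1, H)) (Function('Z')(N, H) = Mul(Add(H, -1), Pow(Add(Mul(-5, Add(6, N)), H), -1)) = Mul(Add(-1, H), Pow(Add(Add(-30, Mul(-5, N)), H), -1)) = Mul(Add(-1, H), Pow(Add(-30, H, Mul(-5, N)), -1)) = Mul(Pow(Add(-30, H, Mul(-5, N)), -1), Add(-1, H)))
Add(Mul(-306, -303), Function('Z')(-9, E)) = Add(Mul(-306, -303), Mul(Pow(Add(-30, -1, Mul(-5, -9)), -1), Add(-1, -1))) = Add(92718, Mul(Pow(Add(-30, -1, 45), -1), -2)) = Add(92718, Mul(Pow(14, -1), -2)) = Add(92718, Mul(Rational(1, 14), -2)) = Add(92718, Rational(-1, 7)) = Rational(649025, 7)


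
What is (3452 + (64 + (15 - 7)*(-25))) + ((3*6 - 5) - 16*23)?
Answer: 2961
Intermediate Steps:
(3452 + (64 + (15 - 7)*(-25))) + ((3*6 - 5) - 16*23) = (3452 + (64 + 8*(-25))) + ((18 - 5) - 368) = (3452 + (64 - 200)) + (13 - 368) = (3452 - 136) - 355 = 3316 - 355 = 2961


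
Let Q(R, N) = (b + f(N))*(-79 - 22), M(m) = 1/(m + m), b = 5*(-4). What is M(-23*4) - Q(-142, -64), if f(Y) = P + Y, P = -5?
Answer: -1653977/184 ≈ -8989.0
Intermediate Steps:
b = -20
M(m) = 1/(2*m)
f(Y) = -5 + Y
Q(R, N) = 2525 - 101*N (Q(R, N) = (-20 + (-5 + N))*(-79 - 22) = (-25 + N)*(-101) = 2525 - 101*N)
M(-23*4) - Q(-142, -64) = 1/(2*((-23*4))) - (2525 - 101*(-64)) = (½)/(-92) - (2525 + 6464) = (½)*(-1/92) - 1*8989 = -1/184 - 8989 = -1653977/184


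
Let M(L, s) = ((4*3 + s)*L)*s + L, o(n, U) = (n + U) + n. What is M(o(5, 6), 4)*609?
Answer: 633360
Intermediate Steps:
o(n, U) = U + 2*n (o(n, U) = (U + n) + n = U + 2*n)
M(L, s) = L + L*s*(12 + s) (M(L, s) = ((12 + s)*L)*s + L = (L*(12 + s))*s + L = L*s*(12 + s) + L = L + L*s*(12 + s))
M(o(5, 6), 4)*609 = ((6 + 2*5)*(1 + 4² + 12*4))*609 = ((6 + 10)*(1 + 16 + 48))*609 = (16*65)*609 = 1040*609 = 633360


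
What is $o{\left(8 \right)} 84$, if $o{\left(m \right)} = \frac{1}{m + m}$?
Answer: $\frac{21}{4} \approx 5.25$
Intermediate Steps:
$o{\left(m \right)} = \frac{1}{2 m}$
$o{\left(8 \right)} 84 = \frac{1}{2 \cdot 8} \cdot 84 = \frac{1}{2} \cdot \frac{1}{8} \cdot 84 = \frac{1}{16} \cdot 84 = \frac{21}{4}$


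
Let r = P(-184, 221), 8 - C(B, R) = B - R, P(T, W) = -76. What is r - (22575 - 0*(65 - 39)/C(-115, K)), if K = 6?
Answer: -22651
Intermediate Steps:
C(B, R) = 8 + R - B (C(B, R) = 8 - (B - R) = 8 + (R - B) = 8 + R - B)
r = -76
r - (22575 - 0*(65 - 39)/C(-115, K)) = -76 - (22575 - 0*(65 - 39)/(8 + 6 - 1*(-115))) = -76 - (22575 - 0*26/(8 + 6 + 115)) = -76 - (22575 - 0/129) = -76 - (22575 - 1*0) = -76 - (22575 + 0) = -76 - 1*22575 = -76 - 22575 = -22651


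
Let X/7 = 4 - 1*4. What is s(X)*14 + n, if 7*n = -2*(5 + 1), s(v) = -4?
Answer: -404/7 ≈ -57.714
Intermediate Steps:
X = 0 (X = 7*(4 - 1*4) = 7*(4 - 4) = 7*0 = 0)
n = -12/7 (n = (-2*(5 + 1))/7 = (-2*6)/7 = (1/7)*(-12) = -12/7 ≈ -1.7143)
s(X)*14 + n = -4*14 - 12/7 = -56 - 12/7 = -404/7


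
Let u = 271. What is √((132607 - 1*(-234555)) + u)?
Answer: √367433 ≈ 606.16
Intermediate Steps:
√((132607 - 1*(-234555)) + u) = √((132607 - 1*(-234555)) + 271) = √((132607 + 234555) + 271) = √(367162 + 271) = √367433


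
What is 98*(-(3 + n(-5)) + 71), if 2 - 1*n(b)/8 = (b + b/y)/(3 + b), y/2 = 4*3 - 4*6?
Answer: 20923/3 ≈ 6974.3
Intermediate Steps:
y = -24 (y = 2*(4*3 - 4*6) = 2*(12 - 24) = 2*(-12) = -24)
n(b) = 16 - 23*b/(3*(3 + b)) (n(b) = 16 - 8*(b + b/(-24))/(3 + b) = 16 - 8*(b + b*(-1/24))/(3 + b) = 16 - 8*(b - b/24)/(3 + b) = 16 - 8*23*b/24/(3 + b) = 16 - 23*b/(3*(3 + b)))
98*(-(3 + n(-5)) + 71) = 98*(-(3 + (144 + 25*(-5))/(3*(3 - 5))) + 71) = 98*(-(3 + (⅓)*(144 - 125)/(-2)) + 71) = 98*(-(3 + (⅓)*(-½)*19) + 71) = 98*(-(3 - 19/6) + 71) = 98*(-1*(-⅙) + 71) = 98*(⅙ + 71) = 98*(427/6) = 20923/3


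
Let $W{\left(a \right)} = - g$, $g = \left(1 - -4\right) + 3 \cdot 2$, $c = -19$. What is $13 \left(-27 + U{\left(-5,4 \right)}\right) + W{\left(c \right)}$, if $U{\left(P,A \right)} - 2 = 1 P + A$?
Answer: $-349$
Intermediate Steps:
$U{\left(P,A \right)} = 2 + A + P$ ($U{\left(P,A \right)} = 2 + \left(1 P + A\right) = 2 + \left(P + A\right) = 2 + \left(A + P\right) = 2 + A + P$)
$g = 11$ ($g = \left(1 + 4\right) + 6 = 5 + 6 = 11$)
$W{\left(a \right)} = -11$ ($W{\left(a \right)} = \left(-1\right) 11 = -11$)
$13 \left(-27 + U{\left(-5,4 \right)}\right) + W{\left(c \right)} = 13 \left(-27 + \left(2 + 4 - 5\right)\right) - 11 = 13 \left(-27 + 1\right) - 11 = 13 \left(-26\right) - 11 = -338 - 11 = -349$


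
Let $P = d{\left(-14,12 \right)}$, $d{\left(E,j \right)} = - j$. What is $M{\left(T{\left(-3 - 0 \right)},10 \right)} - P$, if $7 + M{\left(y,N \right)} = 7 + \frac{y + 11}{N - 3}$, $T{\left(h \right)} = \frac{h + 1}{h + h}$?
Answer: $\frac{286}{21} \approx 13.619$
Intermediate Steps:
$P = -12$ ($P = \left(-1\right) 12 = -12$)
$T{\left(h \right)} = \frac{1 + h}{2 h}$
$M{\left(y,N \right)} = \frac{11 + y}{-3 + N}$ ($M{\left(y,N \right)} = -7 + \left(7 + \frac{y + 11}{N - 3}\right) = -7 + \left(7 + \frac{11 + y}{-3 + N}\right) = \frac{11 + y}{-3 + N}$)
$M{\left(T{\left(-3 - 0 \right)},10 \right)} - P = \frac{11 + \frac{1 - 3}{2 \left(-3 - 0\right)}}{-3 + 10} - -12 = \frac{11 + \frac{1 + \left(-3 + 0\right)}{2 \left(-3 + 0\right)}}{7} + 12 = \frac{11 + \frac{1 - 3}{2 \left(-3\right)}}{7} + 12 = \frac{11 + \frac{1}{2} \left(- \frac{1}{3}\right) \left(-2\right)}{7} + 12 = \frac{11 + \frac{1}{3}}{7} + 12 = \frac{1}{7} \cdot \frac{34}{3} + 12 = \frac{34}{21} + 12 = \frac{286}{21}$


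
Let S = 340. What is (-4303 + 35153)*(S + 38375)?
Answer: 1194357750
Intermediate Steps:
(-4303 + 35153)*(S + 38375) = (-4303 + 35153)*(340 + 38375) = 30850*38715 = 1194357750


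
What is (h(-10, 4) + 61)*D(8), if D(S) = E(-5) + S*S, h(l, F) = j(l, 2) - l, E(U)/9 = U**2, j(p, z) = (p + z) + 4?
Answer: 19363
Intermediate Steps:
j(p, z) = 4 + p + z
E(U) = 9*U**2
h(l, F) = 6 (h(l, F) = (4 + l + 2) - l = (6 + l) - l = 6)
D(S) = 225 + S**2 (D(S) = 9*(-5)**2 + S*S = 9*25 + S**2 = 225 + S**2)
(h(-10, 4) + 61)*D(8) = (6 + 61)*(225 + 8**2) = 67*(225 + 64) = 67*289 = 19363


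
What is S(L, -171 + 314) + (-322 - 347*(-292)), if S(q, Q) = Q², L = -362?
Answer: 121451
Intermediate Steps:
S(L, -171 + 314) + (-322 - 347*(-292)) = (-171 + 314)² + (-322 - 347*(-292)) = 143² + (-322 + 101324) = 20449 + 101002 = 121451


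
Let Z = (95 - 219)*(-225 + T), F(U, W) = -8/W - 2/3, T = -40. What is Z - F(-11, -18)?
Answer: 295742/9 ≈ 32860.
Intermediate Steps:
F(U, W) = -⅔ - 8/W (F(U, W) = -8/W - 2*⅓ = -8/W - ⅔ = -⅔ - 8/W)
Z = 32860 (Z = (95 - 219)*(-225 - 40) = -124*(-265) = 32860)
Z - F(-11, -18) = 32860 - (-⅔ - 8/(-18)) = 32860 - (-⅔ - 8*(-1/18)) = 32860 - (-⅔ + 4/9) = 32860 - 1*(-2/9) = 32860 + 2/9 = 295742/9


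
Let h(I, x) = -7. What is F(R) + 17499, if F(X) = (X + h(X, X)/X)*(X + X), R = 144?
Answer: 58957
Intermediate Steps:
F(X) = 2*X*(X - 7/X) (F(X) = (X - 7/X)*(X + X) = (X - 7/X)*(2*X) = 2*X*(X - 7/X))
F(R) + 17499 = (-14 + 2*144²) + 17499 = (-14 + 2*20736) + 17499 = (-14 + 41472) + 17499 = 41458 + 17499 = 58957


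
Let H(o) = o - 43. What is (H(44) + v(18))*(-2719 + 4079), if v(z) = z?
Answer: 25840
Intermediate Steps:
H(o) = -43 + o
(H(44) + v(18))*(-2719 + 4079) = ((-43 + 44) + 18)*(-2719 + 4079) = (1 + 18)*1360 = 19*1360 = 25840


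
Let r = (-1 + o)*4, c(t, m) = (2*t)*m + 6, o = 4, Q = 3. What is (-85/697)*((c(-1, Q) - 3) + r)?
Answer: -45/41 ≈ -1.0976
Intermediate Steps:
c(t, m) = 6 + 2*m*t (c(t, m) = 2*m*t + 6 = 6 + 2*m*t)
r = 12 (r = (-1 + 4)*4 = 3*4 = 12)
(-85/697)*((c(-1, Q) - 3) + r) = (-85/697)*(((6 + 2*3*(-1)) - 3) + 12) = (-85*1/697)*(((6 - 6) - 3) + 12) = -5*((0 - 3) + 12)/41 = -5*(-3 + 12)/41 = -5/41*9 = -45/41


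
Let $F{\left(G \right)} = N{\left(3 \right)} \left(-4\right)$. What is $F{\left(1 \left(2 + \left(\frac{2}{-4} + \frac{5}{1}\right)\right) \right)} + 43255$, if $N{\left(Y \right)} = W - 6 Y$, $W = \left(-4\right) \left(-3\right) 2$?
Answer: $43231$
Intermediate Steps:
$W = 24$ ($W = 12 \cdot 2 = 24$)
$N{\left(Y \right)} = 24 - 6 Y$
$F{\left(G \right)} = -24$ ($F{\left(G \right)} = \left(24 - 18\right) \left(-4\right) = 6 \left(-4\right) = -24$)
$F{\left(1 \left(2 + \left(\frac{2}{-4} + \frac{5}{1}\right)\right) \right)} + 43255 = -24 + 43255 = 43231$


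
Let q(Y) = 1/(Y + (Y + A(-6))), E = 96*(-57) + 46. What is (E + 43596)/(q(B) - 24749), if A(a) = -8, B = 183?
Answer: -13664860/8860141 ≈ -1.5423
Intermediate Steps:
E = -5426 (E = -5472 + 46 = -5426)
q(Y) = 1/(-8 + 2*Y) (q(Y) = 1/(Y + (Y - 8)) = 1/(Y + (-8 + Y)) = 1/(-8 + 2*Y))
(E + 43596)/(q(B) - 24749) = (-5426 + 43596)/(1/(2*(-4 + 183)) - 24749) = 38170/((1/2)/179 - 24749) = 38170/((1/2)*(1/179) - 24749) = 38170/(1/358 - 24749) = 38170/(-8860141/358) = 38170*(-358/8860141) = -13664860/8860141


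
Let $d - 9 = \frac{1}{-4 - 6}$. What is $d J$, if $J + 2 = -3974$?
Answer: $- \frac{176932}{5} \approx -35386.0$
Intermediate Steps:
$J = -3976$ ($J = -2 - 3974 = -3976$)
$d = \frac{89}{10}$ ($d = 9 + \frac{1}{-4 - 6} = 9 + \frac{1}{-10} = 9 - \frac{1}{10} = \frac{89}{10} \approx 8.9$)
$d J = \frac{89}{10} \left(-3976\right) = - \frac{176932}{5}$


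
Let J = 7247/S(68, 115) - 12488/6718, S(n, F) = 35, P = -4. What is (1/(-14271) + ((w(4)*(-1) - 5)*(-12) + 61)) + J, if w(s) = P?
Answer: 466752602873/1677770115 ≈ 278.20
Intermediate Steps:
w(s) = -4
J = 24124133/117565 (J = 7247/35 - 12488/6718 = 7247*(1/35) - 12488*1/6718 = 7247/35 - 6244/3359 = 24124133/117565 ≈ 205.20)
(1/(-14271) + ((w(4)*(-1) - 5)*(-12) + 61)) + J = (1/(-14271) + ((-4*(-1) - 5)*(-12) + 61)) + 24124133/117565 = (-1/14271 + ((4 - 5)*(-12) + 61)) + 24124133/117565 = (-1/14271 + (-1*(-12) + 61)) + 24124133/117565 = (-1/14271 + (12 + 61)) + 24124133/117565 = (-1/14271 + 73) + 24124133/117565 = 1041782/14271 + 24124133/117565 = 466752602873/1677770115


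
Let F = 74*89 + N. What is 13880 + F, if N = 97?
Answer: 20563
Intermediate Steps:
F = 6683 (F = 74*89 + 97 = 6586 + 97 = 6683)
13880 + F = 13880 + 6683 = 20563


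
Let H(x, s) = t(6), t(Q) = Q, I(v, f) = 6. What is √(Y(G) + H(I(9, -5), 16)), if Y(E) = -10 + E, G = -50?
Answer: 3*I*√6 ≈ 7.3485*I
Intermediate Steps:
H(x, s) = 6
√(Y(G) + H(I(9, -5), 16)) = √((-10 - 50) + 6) = √(-60 + 6) = √(-54) = 3*I*√6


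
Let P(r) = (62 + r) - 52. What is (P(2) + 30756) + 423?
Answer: 31191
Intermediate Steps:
P(r) = 10 + r
(P(2) + 30756) + 423 = ((10 + 2) + 30756) + 423 = (12 + 30756) + 423 = 30768 + 423 = 31191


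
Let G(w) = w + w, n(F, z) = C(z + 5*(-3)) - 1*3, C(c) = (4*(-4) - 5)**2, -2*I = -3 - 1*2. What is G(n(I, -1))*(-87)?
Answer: -76212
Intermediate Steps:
I = 5/2 (I = -(-3 - 1*2)/2 = -(-3 - 2)/2 = -1/2*(-5) = 5/2 ≈ 2.5000)
C(c) = 441 (C(c) = (-16 - 5)**2 = (-21)**2 = 441)
n(F, z) = 438 (n(F, z) = 441 - 1*3 = 441 - 3 = 438)
G(w) = 2*w
G(n(I, -1))*(-87) = (2*438)*(-87) = 876*(-87) = -76212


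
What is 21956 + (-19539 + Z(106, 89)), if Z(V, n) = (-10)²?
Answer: 2517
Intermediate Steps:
Z(V, n) = 100
21956 + (-19539 + Z(106, 89)) = 21956 + (-19539 + 100) = 21956 - 19439 = 2517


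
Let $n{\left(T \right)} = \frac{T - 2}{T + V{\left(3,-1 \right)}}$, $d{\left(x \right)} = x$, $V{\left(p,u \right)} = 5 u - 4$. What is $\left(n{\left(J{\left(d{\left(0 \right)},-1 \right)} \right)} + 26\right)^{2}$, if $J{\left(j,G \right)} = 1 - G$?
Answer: $676$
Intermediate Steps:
$V{\left(p,u \right)} = -4 + 5 u$
$n{\left(T \right)} = \frac{-2 + T}{-9 + T}$ ($n{\left(T \right)} = \frac{T - 2}{T + \left(-4 + 5 \left(-1\right)\right)} = \frac{-2 + T}{T - 9} = \frac{-2 + T}{-9 + T}$)
$\left(n{\left(J{\left(d{\left(0 \right)},-1 \right)} \right)} + 26\right)^{2} = \left(\frac{-2 + \left(1 - -1\right)}{-9 + \left(1 - -1\right)} + 26\right)^{2} = \left(\frac{-2 + \left(1 + 1\right)}{-9 + \left(1 + 1\right)} + 26\right)^{2} = \left(\frac{-2 + 2}{-9 + 2} + 26\right)^{2} = \left(\frac{1}{-7} \cdot 0 + 26\right)^{2} = \left(\left(- \frac{1}{7}\right) 0 + 26\right)^{2} = \left(0 + 26\right)^{2} = 26^{2} = 676$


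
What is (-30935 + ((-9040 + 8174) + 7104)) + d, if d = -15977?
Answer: -40674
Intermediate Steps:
(-30935 + ((-9040 + 8174) + 7104)) + d = (-30935 + ((-9040 + 8174) + 7104)) - 15977 = (-30935 + (-866 + 7104)) - 15977 = (-30935 + 6238) - 15977 = -24697 - 15977 = -40674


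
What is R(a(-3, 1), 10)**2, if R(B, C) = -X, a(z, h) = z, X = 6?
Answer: 36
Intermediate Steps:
R(B, C) = -6 (R(B, C) = -1*6 = -6)
R(a(-3, 1), 10)**2 = (-6)**2 = 36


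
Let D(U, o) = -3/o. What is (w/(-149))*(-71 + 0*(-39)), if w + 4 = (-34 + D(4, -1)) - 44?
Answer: -5609/149 ≈ -37.644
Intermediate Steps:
w = -79 (w = -4 + ((-34 - 3/(-1)) - 44) = -4 + ((-34 - 3*(-1)) - 44) = -4 + ((-34 + 3) - 44) = -4 + (-31 - 44) = -4 - 75 = -79)
(w/(-149))*(-71 + 0*(-39)) = (-79/(-149))*(-71 + 0*(-39)) = (-79*(-1/149))*(-71 + 0) = (79/149)*(-71) = -5609/149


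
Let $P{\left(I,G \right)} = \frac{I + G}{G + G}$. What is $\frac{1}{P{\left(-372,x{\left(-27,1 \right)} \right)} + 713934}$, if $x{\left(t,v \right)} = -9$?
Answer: $\frac{6}{4283731} \approx 1.4006 \cdot 10^{-6}$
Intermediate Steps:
$P{\left(I,G \right)} = \frac{G + I}{2 G}$
$\frac{1}{P{\left(-372,x{\left(-27,1 \right)} \right)} + 713934} = \frac{1}{\frac{-9 - 372}{2 \left(-9\right)} + 713934} = \frac{1}{\frac{1}{2} \left(- \frac{1}{9}\right) \left(-381\right) + 713934} = \frac{1}{\frac{127}{6} + 713934} = \frac{1}{\frac{4283731}{6}} = \frac{6}{4283731}$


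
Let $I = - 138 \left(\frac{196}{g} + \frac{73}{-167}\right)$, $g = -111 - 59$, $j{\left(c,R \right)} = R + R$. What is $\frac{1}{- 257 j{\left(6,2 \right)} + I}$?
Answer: $- \frac{14195}{11477662} \approx -0.0012367$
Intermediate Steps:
$j{\left(c,R \right)} = 2 R$
$g = -170$ ($g = -111 - 59 = -170$)
$I = \frac{3114798}{14195}$ ($I = - 138 \left(\frac{196}{-170} + \frac{73}{-167}\right) = - 138 \left(196 \left(- \frac{1}{170}\right) + 73 \left(- \frac{1}{167}\right)\right) = - 138 \left(- \frac{98}{85} - \frac{73}{167}\right) = \left(-138\right) \left(- \frac{22571}{14195}\right) = \frac{3114798}{14195} \approx 219.43$)
$\frac{1}{- 257 j{\left(6,2 \right)} + I} = \frac{1}{- 257 \cdot 2 \cdot 2 + \frac{3114798}{14195}} = \frac{1}{\left(-257\right) 4 + \frac{3114798}{14195}} = \frac{1}{-1028 + \frac{3114798}{14195}} = \frac{1}{- \frac{11477662}{14195}} = - \frac{14195}{11477662}$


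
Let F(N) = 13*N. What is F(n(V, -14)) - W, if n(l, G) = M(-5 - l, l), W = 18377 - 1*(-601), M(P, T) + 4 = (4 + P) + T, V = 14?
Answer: -19043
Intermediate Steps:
M(P, T) = P + T (M(P, T) = -4 + ((4 + P) + T) = -4 + (4 + P + T) = P + T)
W = 18978 (W = 18377 + 601 = 18978)
n(l, G) = -5 (n(l, G) = (-5 - l) + l = -5)
F(n(V, -14)) - W = 13*(-5) - 1*18978 = -65 - 18978 = -19043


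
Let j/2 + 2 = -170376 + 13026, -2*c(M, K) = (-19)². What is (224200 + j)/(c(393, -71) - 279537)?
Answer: 181008/559435 ≈ 0.32355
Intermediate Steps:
c(M, K) = -361/2 (c(M, K) = -½*(-19)² = -½*361 = -361/2)
j = -314704 (j = -4 + 2*(-170376 + 13026) = -4 + 2*(-157350) = -4 - 314700 = -314704)
(224200 + j)/(c(393, -71) - 279537) = (224200 - 314704)/(-361/2 - 279537) = -90504/(-559435/2) = -90504*(-2/559435) = 181008/559435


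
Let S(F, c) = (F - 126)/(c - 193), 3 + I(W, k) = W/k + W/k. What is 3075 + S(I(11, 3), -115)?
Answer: 2841665/924 ≈ 3075.4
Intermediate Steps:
I(W, k) = -3 + 2*W/k (I(W, k) = -3 + (W/k + W/k) = -3 + 2*W/k)
S(F, c) = (-126 + F)/(-193 + c)
3075 + S(I(11, 3), -115) = 3075 + (-126 + (-3 + 2*11/3))/(-193 - 115) = 3075 + (-126 + (-3 + 2*11*(⅓)))/(-308) = 3075 - (-126 + (-3 + 22/3))/308 = 3075 - (-126 + 13/3)/308 = 3075 - 1/308*(-365/3) = 3075 + 365/924 = 2841665/924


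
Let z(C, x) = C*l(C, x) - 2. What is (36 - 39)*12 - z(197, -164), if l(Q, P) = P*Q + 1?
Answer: 6364445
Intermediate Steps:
l(Q, P) = 1 + P*Q
z(C, x) = -2 + C*(1 + C*x) (z(C, x) = C*(1 + x*C) - 2 = C*(1 + C*x) - 2 = -2 + C*(1 + C*x))
(36 - 39)*12 - z(197, -164) = (36 - 39)*12 - (-2 + 197*(1 + 197*(-164))) = -3*12 - (-2 + 197*(1 - 32308)) = -36 - (-2 + 197*(-32307)) = -36 - (-2 - 6364479) = -36 - 1*(-6364481) = -36 + 6364481 = 6364445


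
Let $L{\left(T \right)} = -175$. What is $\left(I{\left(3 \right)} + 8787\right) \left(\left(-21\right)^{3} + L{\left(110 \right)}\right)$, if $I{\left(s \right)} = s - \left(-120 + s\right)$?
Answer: $-84046452$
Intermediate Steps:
$I{\left(s \right)} = 120$
$\left(I{\left(3 \right)} + 8787\right) \left(\left(-21\right)^{3} + L{\left(110 \right)}\right) = \left(120 + 8787\right) \left(\left(-21\right)^{3} - 175\right) = 8907 \left(-9261 - 175\right) = 8907 \left(-9436\right) = -84046452$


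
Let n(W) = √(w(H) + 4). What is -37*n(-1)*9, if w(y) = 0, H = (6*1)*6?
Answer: -666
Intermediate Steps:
H = 36 (H = 6*6 = 36)
n(W) = 2 (n(W) = √(0 + 4) = √4 = 2)
-37*n(-1)*9 = -37*2*9 = -74*9 = -666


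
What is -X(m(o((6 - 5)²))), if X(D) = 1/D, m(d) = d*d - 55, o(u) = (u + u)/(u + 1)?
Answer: 1/54 ≈ 0.018519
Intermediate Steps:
o(u) = 2*u/(1 + u) (o(u) = (2*u)/(1 + u) = 2*u/(1 + u))
m(d) = -55 + d² (m(d) = d² - 55 = -55 + d²)
-X(m(o((6 - 5)²))) = -1/(-55 + (2*(6 - 5)²/(1 + (6 - 5)²))²) = -1/(-55 + (2*1²/(1 + 1²))²) = -1/(-55 + (2*1/(1 + 1))²) = -1/(-55 + (2*1/2)²) = -1/(-55 + (2*1*(½))²) = -1/(-55 + 1²) = -1/(-55 + 1) = -1/(-54) = -1*(-1/54) = 1/54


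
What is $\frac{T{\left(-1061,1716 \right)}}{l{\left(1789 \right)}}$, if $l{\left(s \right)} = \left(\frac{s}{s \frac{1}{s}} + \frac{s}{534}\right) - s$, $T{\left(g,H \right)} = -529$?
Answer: $- \frac{282486}{1789} \approx -157.9$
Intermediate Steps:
$l{\left(s \right)} = \frac{s}{534}$ ($l{\left(s \right)} = \left(\frac{s}{1} + s \frac{1}{534}\right) - s = \left(s 1 + \frac{s}{534}\right) - s = \left(s + \frac{s}{534}\right) - s = \frac{535 s}{534} - s = \frac{s}{534}$)
$\frac{T{\left(-1061,1716 \right)}}{l{\left(1789 \right)}} = - \frac{529}{\frac{1}{534} \cdot 1789} = - \frac{529}{\frac{1789}{534}} = \left(-529\right) \frac{534}{1789} = - \frac{282486}{1789}$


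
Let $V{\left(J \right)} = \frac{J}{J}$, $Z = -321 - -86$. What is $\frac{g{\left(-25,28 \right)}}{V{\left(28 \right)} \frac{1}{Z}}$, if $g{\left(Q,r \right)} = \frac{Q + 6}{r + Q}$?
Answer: $\frac{4465}{3} \approx 1488.3$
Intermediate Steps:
$Z = -235$ ($Z = -321 + 86 = -235$)
$g{\left(Q,r \right)} = \frac{6 + Q}{Q + r}$
$V{\left(J \right)} = 1$
$\frac{g{\left(-25,28 \right)}}{V{\left(28 \right)} \frac{1}{Z}} = \frac{\frac{1}{-25 + 28} \left(6 - 25\right)}{1 \frac{1}{-235}} = \frac{\frac{1}{3} \left(-19\right)}{1 \left(- \frac{1}{235}\right)} = \frac{\frac{1}{3} \left(-19\right)}{- \frac{1}{235}} = \left(- \frac{19}{3}\right) \left(-235\right) = \frac{4465}{3}$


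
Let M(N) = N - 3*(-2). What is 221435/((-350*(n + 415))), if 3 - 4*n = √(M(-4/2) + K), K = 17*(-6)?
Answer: -147298562/96798345 - 88574*I*√2/13828335 ≈ -1.5217 - 0.0090584*I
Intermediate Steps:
K = -102
M(N) = 6 + N (M(N) = N + 6 = 6 + N)
n = ¾ - 7*I*√2/4 (n = ¾ - √((6 - 4/2) - 102)/4 = ¾ - √((6 - 4*½) - 102)/4 = ¾ - √((6 - 2) - 102)/4 = ¾ - √(4 - 102)/4 = ¾ - 7*I*√2/4 ≈ 0.75 - 2.4749*I)
221435/((-350*(n + 415))) = 221435/((-350*((¾ - 7*I*√2/4) + 415))) = 221435/((-350*(1663/4 - 7*I*√2/4))) = 221435/(-291025/2 + 1225*I*√2/2)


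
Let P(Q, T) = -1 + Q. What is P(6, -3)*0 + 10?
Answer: 10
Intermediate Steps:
P(6, -3)*0 + 10 = (-1 + 6)*0 + 10 = 5*0 + 10 = 0 + 10 = 10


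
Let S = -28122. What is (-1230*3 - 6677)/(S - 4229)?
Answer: 10367/32351 ≈ 0.32045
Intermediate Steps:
(-1230*3 - 6677)/(S - 4229) = (-1230*3 - 6677)/(-28122 - 4229) = (-3690 - 6677)/(-32351) = -10367*(-1/32351) = 10367/32351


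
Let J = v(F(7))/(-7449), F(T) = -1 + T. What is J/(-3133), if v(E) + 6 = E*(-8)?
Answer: -18/7779239 ≈ -2.3138e-6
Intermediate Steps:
v(E) = -6 - 8*E (v(E) = -6 + E*(-8) = -6 - 8*E)
J = 18/2483 (J = (-6 - 8*(-1 + 7))/(-7449) = (-6 - 8*6)*(-1/7449) = (-6 - 48)*(-1/7449) = -54*(-1/7449) = 18/2483 ≈ 0.0072493)
J/(-3133) = (18/2483)/(-3133) = (18/2483)*(-1/3133) = -18/7779239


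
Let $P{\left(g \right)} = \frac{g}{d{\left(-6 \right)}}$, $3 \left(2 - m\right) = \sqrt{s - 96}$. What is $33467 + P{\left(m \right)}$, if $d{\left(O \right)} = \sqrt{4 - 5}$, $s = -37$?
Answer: $33467 - 2 i - \frac{\sqrt{133}}{3} \approx 33463.0 - 2.0 i$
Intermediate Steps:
$d{\left(O \right)} = i$ ($d{\left(O \right)} = \sqrt{-1} = i$)
$m = 2 - \frac{i \sqrt{133}}{3}$ ($m = 2 - \frac{\sqrt{-37 - 96}}{3} = 2 - \frac{\sqrt{-133}}{3} = 2 - \frac{i \sqrt{133}}{3} \approx 2.0 - 3.8442 i$)
$P{\left(g \right)} = - i g$ ($P{\left(g \right)} = \frac{g}{i} = g \left(- i\right) = - i g$)
$33467 + P{\left(m \right)} = 33467 - i \left(2 - \frac{i \sqrt{133}}{3}\right)$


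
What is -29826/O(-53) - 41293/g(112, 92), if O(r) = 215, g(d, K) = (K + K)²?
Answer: -1018667051/7279040 ≈ -139.95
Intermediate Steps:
g(d, K) = 4*K² (g(d, K) = (2*K)² = 4*K²)
-29826/O(-53) - 41293/g(112, 92) = -29826/215 - 41293/(4*92²) = -29826*1/215 - 41293/(4*8464) = -29826/215 - 41293/33856 = -1018667051/7279040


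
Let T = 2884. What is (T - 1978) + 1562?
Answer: 2468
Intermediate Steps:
(T - 1978) + 1562 = (2884 - 1978) + 1562 = 906 + 1562 = 2468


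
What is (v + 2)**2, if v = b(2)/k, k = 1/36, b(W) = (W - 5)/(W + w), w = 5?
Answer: 8836/49 ≈ 180.33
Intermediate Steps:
b(W) = (-5 + W)/(5 + W) (b(W) = (W - 5)/(W + 5) = (-5 + W)/(5 + W))
k = 1/36 ≈ 0.027778
v = -108/7 (v = ((-5 + 2)/(5 + 2))/(1/36) = (-3/7)*36 = ((1/7)*(-3))*36 = -3/7*36 = -108/7 ≈ -15.429)
(v + 2)**2 = (-108/7 + 2)**2 = (-94/7)**2 = 8836/49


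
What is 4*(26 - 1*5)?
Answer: 84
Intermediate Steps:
4*(26 - 1*5) = 4*(26 - 5) = 4*21 = 84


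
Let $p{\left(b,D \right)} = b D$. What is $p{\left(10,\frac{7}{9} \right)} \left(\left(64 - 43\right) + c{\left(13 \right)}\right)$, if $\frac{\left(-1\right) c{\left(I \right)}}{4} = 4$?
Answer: $\frac{350}{9} \approx 38.889$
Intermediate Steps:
$c{\left(I \right)} = -16$ ($c{\left(I \right)} = \left(-4\right) 4 = -16$)
$p{\left(b,D \right)} = D b$
$p{\left(10,\frac{7}{9} \right)} \left(\left(64 - 43\right) + c{\left(13 \right)}\right) = \frac{7}{9} \cdot 10 \left(\left(64 - 43\right) - 16\right) = 7 \cdot \frac{1}{9} \cdot 10 \left(\left(64 - 43\right) - 16\right) = \frac{7}{9} \cdot 10 \left(21 - 16\right) = \frac{70}{9} \cdot 5 = \frac{350}{9}$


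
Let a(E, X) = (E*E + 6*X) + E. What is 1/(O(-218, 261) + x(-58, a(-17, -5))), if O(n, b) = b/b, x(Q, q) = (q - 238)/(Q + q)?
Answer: 46/47 ≈ 0.97872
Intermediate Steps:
a(E, X) = E + E**2 + 6*X (a(E, X) = (E**2 + 6*X) + E = E + E**2 + 6*X)
x(Q, q) = (-238 + q)/(Q + q)
O(n, b) = 1
1/(O(-218, 261) + x(-58, a(-17, -5))) = 1/(1 + (-238 + (-17 + (-17)**2 + 6*(-5)))/(-58 + (-17 + (-17)**2 + 6*(-5)))) = 1/(1 + (-238 + (-17 + 289 - 30))/(-58 + (-17 + 289 - 30))) = 1/(1 + (-238 + 242)/(-58 + 242)) = 1/(1 + 4/184) = 1/(1 + (1/184)*4) = 1/(1 + 1/46) = 1/(47/46) = 46/47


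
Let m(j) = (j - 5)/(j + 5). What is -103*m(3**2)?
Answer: -206/7 ≈ -29.429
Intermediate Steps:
m(j) = (-5 + j)/(5 + j)
-103*m(3**2) = -103*(-5 + 3**2)/(5 + 3**2) = -103*(-5 + 9)/(5 + 9) = -103*4/14 = -103*2/7 = -206/7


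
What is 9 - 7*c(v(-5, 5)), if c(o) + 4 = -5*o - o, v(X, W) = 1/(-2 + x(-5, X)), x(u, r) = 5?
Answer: 51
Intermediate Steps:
v(X, W) = ⅓ (v(X, W) = 1/(-2 + 5) = 1/3 = ⅓)
c(o) = -4 - 6*o (c(o) = -4 + (-5*o - o) = -4 - 6*o)
9 - 7*c(v(-5, 5)) = 9 - 7*(-4 - 6*⅓) = 9 - 7*(-4 - 2) = 9 - 7*(-6) = 9 + 42 = 51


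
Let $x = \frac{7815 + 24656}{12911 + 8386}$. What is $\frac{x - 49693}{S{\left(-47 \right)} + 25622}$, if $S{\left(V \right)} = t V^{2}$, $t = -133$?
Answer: $\frac{42331174}{228452919} \approx 0.18529$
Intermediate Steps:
$x = \frac{32471}{21297} \approx 1.5247$
$S{\left(V \right)} = - 133 V^{2}$
$\frac{x - 49693}{S{\left(-47 \right)} + 25622} = \frac{\frac{32471}{21297} - 49693}{- 133 \left(-47\right)^{2} + 25622} = - \frac{1058279350}{21297 \left(\left(-133\right) 2209 + 25622\right)} = - \frac{1058279350}{21297 \left(-293797 + 25622\right)} = - \frac{1058279350}{21297 \left(-268175\right)} = \left(- \frac{1058279350}{21297}\right) \left(- \frac{1}{268175}\right) = \frac{42331174}{228452919}$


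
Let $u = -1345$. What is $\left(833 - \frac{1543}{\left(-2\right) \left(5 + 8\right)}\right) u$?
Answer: $- \frac{31205345}{26} \approx -1.2002 \cdot 10^{6}$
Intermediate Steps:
$\left(833 - \frac{1543}{\left(-2\right) \left(5 + 8\right)}\right) u = \left(833 - \frac{1543}{\left(-2\right) \left(5 + 8\right)}\right) \left(-1345\right) = \left(833 - \frac{1543}{\left(-2\right) 13}\right) \left(-1345\right) = \left(833 - \frac{1543}{-26}\right) \left(-1345\right) = \left(833 - - \frac{1543}{26}\right) \left(-1345\right) = \left(833 + \frac{1543}{26}\right) \left(-1345\right) = \frac{23201}{26} \left(-1345\right) = - \frac{31205345}{26}$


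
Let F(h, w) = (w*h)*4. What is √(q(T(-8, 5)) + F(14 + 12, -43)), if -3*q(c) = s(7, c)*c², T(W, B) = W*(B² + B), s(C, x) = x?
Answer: 2*√1150882 ≈ 2145.6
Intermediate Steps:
F(h, w) = 4*h*w (F(h, w) = (h*w)*4 = 4*h*w)
T(W, B) = W*(B + B²)
q(c) = -c³/3 (q(c) = -c*c²/3 = -c³/3)
√(q(T(-8, 5)) + F(14 + 12, -43)) = √(-(-64000*(1 + 5)³)/3 + 4*(14 + 12)*(-43)) = √(-(5*(-8)*6)³/3 + 4*26*(-43)) = √(-⅓*(-240)³ - 4472) = √(-⅓*(-13824000) - 4472) = √(4608000 - 4472) = √4603528 = 2*√1150882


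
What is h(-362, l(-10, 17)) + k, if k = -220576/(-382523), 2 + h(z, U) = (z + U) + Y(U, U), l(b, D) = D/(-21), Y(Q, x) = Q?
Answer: -2932379498/8032983 ≈ -365.04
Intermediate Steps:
l(b, D) = -D/21 (l(b, D) = D*(-1/21) = -D/21)
h(z, U) = -2 + z + 2*U (h(z, U) = -2 + ((z + U) + U) = -2 + ((U + z) + U) = -2 + (z + 2*U) = -2 + z + 2*U)
k = 220576/382523 (k = -220576*(-1/382523) = 220576/382523 ≈ 0.57663)
h(-362, l(-10, 17)) + k = (-2 - 362 + 2*(-1/21*17)) + 220576/382523 = (-2 - 362 + 2*(-17/21)) + 220576/382523 = (-2 - 362 - 34/21) + 220576/382523 = -7678/21 + 220576/382523 = -2932379498/8032983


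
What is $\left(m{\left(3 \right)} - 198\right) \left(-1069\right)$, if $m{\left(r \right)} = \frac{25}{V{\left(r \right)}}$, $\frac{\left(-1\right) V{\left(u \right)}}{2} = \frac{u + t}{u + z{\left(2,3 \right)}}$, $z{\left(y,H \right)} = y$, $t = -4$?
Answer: $\frac{289699}{2} \approx 1.4485 \cdot 10^{5}$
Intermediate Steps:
$V{\left(u \right)} = - \frac{2 \left(-4 + u\right)}{2 + u}$ ($V{\left(u \right)} = - 2 \frac{u - 4}{u + 2} = - 2 \frac{-4 + u}{2 + u} = - \frac{2 \left(-4 + u\right)}{2 + u}$)
$m{\left(r \right)} = \frac{25 \left(2 + r\right)}{2 \left(4 - r\right)}$ ($m{\left(r \right)} = \frac{25}{2 \frac{1}{2 + r} \left(4 - r\right)} = 25 \frac{2 + r}{2 \left(4 - r\right)} = \frac{25 \left(2 + r\right)}{2 \left(4 - r\right)}$)
$\left(m{\left(3 \right)} - 198\right) \left(-1069\right) = \left(\frac{25 \left(-2 - 3\right)}{2 \left(-4 + 3\right)} - 198\right) \left(-1069\right) = \left(\frac{25 \left(-2 - 3\right)}{2 \left(-1\right)} - 198\right) \left(-1069\right) = \left(\frac{25}{2} \left(-1\right) \left(-5\right) - 198\right) \left(-1069\right) = \left(\frac{125}{2} - 198\right) \left(-1069\right) = \left(- \frac{271}{2}\right) \left(-1069\right) = \frac{289699}{2}$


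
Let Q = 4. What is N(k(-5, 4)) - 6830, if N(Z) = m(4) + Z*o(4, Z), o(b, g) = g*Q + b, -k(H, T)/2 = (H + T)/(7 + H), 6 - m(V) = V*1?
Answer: -6820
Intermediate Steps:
m(V) = 6 - V
k(H, T) = -2*(H + T)/(7 + H)
o(b, g) = b + 4*g (o(b, g) = g*4 + b = 4*g + b = b + 4*g)
N(Z) = 2 + Z*(4 + 4*Z) (N(Z) = (6 - 1*4) + Z*(4 + 4*Z) = (6 - 4) + Z*(4 + 4*Z) = 2 + Z*(4 + 4*Z))
N(k(-5, 4)) - 6830 = (2 + 4*(2*(-1*(-5) - 1*4)/(7 - 5))*(1 + 2*(-1*(-5) - 1*4)/(7 - 5))) - 6830 = (2 + 4*(2*(5 - 4)/2)*(1 + 2*(5 - 4)/2)) - 6830 = (2 + 4*(2*(½)*1)*(1 + 2*(½)*1)) - 6830 = (2 + 4*1*(1 + 1)) - 6830 = (2 + 4*1*2) - 6830 = (2 + 8) - 6830 = 10 - 6830 = -6820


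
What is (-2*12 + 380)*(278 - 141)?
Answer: 48772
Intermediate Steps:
(-2*12 + 380)*(278 - 141) = (-24 + 380)*137 = 356*137 = 48772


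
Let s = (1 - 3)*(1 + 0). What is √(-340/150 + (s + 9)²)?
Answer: √10515/15 ≈ 6.8362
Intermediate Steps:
s = -2 (s = -2*1 = -2)
√(-340/150 + (s + 9)²) = √(-340/150 + (-2 + 9)²) = √(-340*1/150 + 7²) = √(-34/15 + 49) = √(701/15) = √10515/15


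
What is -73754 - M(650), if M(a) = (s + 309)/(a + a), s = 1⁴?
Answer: -9588051/130 ≈ -73754.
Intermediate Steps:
s = 1
M(a) = 155/a (M(a) = (1 + 309)/(a + a) = 310/((2*a)) = 310*(1/(2*a)) = 155/a)
-73754 - M(650) = -73754 - 155/650 = -73754 - 1*31/130 = -73754 - 31/130 = -9588051/130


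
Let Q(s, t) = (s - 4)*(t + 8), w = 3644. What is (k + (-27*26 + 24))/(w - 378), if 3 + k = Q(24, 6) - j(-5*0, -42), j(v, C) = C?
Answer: -359/3266 ≈ -0.10992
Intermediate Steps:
Q(s, t) = (-4 + s)*(8 + t)
k = 319 (k = -3 + ((-32 - 4*6 + 8*24 + 24*6) - 1*(-42)) = -3 + ((-32 - 24 + 192 + 144) + 42) = -3 + (280 + 42) = -3 + 322 = 319)
(k + (-27*26 + 24))/(w - 378) = (319 + (-27*26 + 24))/(3644 - 378) = (319 + (-702 + 24))/3266 = (319 - 678)*(1/3266) = -359*1/3266 = -359/3266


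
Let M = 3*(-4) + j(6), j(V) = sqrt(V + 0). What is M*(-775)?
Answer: 9300 - 775*sqrt(6) ≈ 7401.6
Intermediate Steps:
j(V) = sqrt(V)
M = -12 + sqrt(6) (M = 3*(-4) + sqrt(6) = -12 + sqrt(6) ≈ -9.5505)
M*(-775) = (-12 + sqrt(6))*(-775) = 9300 - 775*sqrt(6)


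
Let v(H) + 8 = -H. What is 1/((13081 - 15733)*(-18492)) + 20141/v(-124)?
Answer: 246932607665/1422182736 ≈ 173.63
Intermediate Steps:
v(H) = -8 - H
1/((13081 - 15733)*(-18492)) + 20141/v(-124) = 1/((13081 - 15733)*(-18492)) + 20141/(-8 - 1*(-124)) = -1/18492/(-2652) + 20141/(-8 + 124) = -1/2652*(-1/18492) + 20141/116 = 1/49040784 + 20141*(1/116) = 1/49040784 + 20141/116 = 246932607665/1422182736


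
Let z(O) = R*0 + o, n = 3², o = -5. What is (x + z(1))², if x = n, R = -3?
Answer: 16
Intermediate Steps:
n = 9
z(O) = -5 (z(O) = -3*0 - 5 = 0 - 5 = -5)
x = 9
(x + z(1))² = (9 - 5)² = 4² = 16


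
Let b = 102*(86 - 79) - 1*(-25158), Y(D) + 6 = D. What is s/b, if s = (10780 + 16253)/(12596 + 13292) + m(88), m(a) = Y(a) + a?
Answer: 4427993/669774336 ≈ 0.0066112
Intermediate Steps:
Y(D) = -6 + D
m(a) = -6 + 2*a (m(a) = (-6 + a) + a = -6 + 2*a)
s = 4427993/25888 (s = (10780 + 16253)/(12596 + 13292) + (-6 + 2*88) = 27033/25888 + (-6 + 176) = 27033*(1/25888) + 170 = 27033/25888 + 170 = 4427993/25888 ≈ 171.04)
b = 25872 (b = 102*7 + 25158 = 714 + 25158 = 25872)
s/b = (4427993/25888)/25872 = (4427993/25888)*(1/25872) = 4427993/669774336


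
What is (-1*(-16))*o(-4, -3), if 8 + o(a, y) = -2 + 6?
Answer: -64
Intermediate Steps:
o(a, y) = -4 (o(a, y) = -8 + (-2 + 6) = -8 + 4 = -4)
(-1*(-16))*o(-4, -3) = -1*(-16)*(-4) = 16*(-4) = -64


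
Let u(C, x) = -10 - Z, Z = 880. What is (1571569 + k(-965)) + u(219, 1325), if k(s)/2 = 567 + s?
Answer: 1569883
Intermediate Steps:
k(s) = 1134 + 2*s (k(s) = 2*(567 + s) = 1134 + 2*s)
u(C, x) = -890 (u(C, x) = -10 - 1*880 = -10 - 880 = -890)
(1571569 + k(-965)) + u(219, 1325) = (1571569 + (1134 + 2*(-965))) - 890 = (1571569 + (1134 - 1930)) - 890 = (1571569 - 796) - 890 = 1570773 - 890 = 1569883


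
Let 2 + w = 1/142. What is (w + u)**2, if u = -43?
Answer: 40819321/20164 ≈ 2024.4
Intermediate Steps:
w = -283/142 (w = -2 + 1/142 = -283/142 ≈ -1.9930)
(w + u)**2 = (-283/142 - 43)**2 = (-6389/142)**2 = 40819321/20164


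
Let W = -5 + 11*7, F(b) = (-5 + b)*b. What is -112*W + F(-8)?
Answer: -7960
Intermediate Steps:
F(b) = b*(-5 + b)
W = 72 (W = -5 + 77 = 72)
-112*W + F(-8) = -112*72 - 8*(-5 - 8) = -8064 - 8*(-13) = -8064 + 104 = -7960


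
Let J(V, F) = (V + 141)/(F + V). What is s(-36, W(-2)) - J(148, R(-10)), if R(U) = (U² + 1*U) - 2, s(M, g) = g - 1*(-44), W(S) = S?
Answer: 9623/236 ≈ 40.775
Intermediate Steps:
s(M, g) = 44 + g (s(M, g) = g + 44 = 44 + g)
R(U) = -2 + U + U² (R(U) = (U² + U) - 2 = (U + U²) - 2 = -2 + U + U²)
J(V, F) = (141 + V)/(F + V)
s(-36, W(-2)) - J(148, R(-10)) = (44 - 2) - (141 + 148)/((-2 - 10 + (-10)²) + 148) = 42 - 289/((-2 - 10 + 100) + 148) = 42 - 289/(88 + 148) = 42 - 289/236 = 9623/236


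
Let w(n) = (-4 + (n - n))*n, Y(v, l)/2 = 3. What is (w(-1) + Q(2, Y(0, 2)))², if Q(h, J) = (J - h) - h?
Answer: 36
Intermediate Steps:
Y(v, l) = 6 (Y(v, l) = 2*3 = 6)
w(n) = -4*n (w(n) = (-4 + 0)*n = -4*n)
Q(h, J) = J - 2*h
(w(-1) + Q(2, Y(0, 2)))² = (-4*(-1) + (6 - 2*2))² = (4 + (6 - 4))² = (4 + 2)² = 6² = 36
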